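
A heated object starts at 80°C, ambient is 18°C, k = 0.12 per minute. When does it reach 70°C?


From T(t) = T_a + (T₀ - T_a)e^(-kt), set T(t) = 70:
(70 - 18) / (80 - 18) = e^(-0.12t), so t = -ln(0.839)/0.12 ≈ 1.5 minutes.


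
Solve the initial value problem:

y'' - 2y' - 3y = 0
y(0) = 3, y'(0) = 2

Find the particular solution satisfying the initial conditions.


Characteristic roots of r² - 2r - 3 = 0 are 3, -1.
General solution y = c₁ e^(3x) + c₂ e^(-x).
Apply y(0) = 3: c₁ + c₂ = 3. Apply y'(0) = 2: 3 c₁ - 1 c₂ = 2.
Solve: c₁ = 5/4, c₂ = 7/4.
Particular solution: y = (5/4)e^(3x) + (7/4)e^(-x).


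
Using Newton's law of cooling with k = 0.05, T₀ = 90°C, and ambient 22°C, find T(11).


Newton's law: dT/dt = -k(T - T_a) has solution T(t) = T_a + (T₀ - T_a)e^(-kt).
Plug in T_a = 22, T₀ = 90, k = 0.05, t = 11: T(11) = 22 + (68)e^(-0.55) ≈ 61.2°C.


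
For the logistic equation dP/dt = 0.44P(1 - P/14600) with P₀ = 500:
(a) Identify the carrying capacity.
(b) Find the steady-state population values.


Logistic ODE dP/dt = 0.44P(1 - P/14600) has equilibria where dP/dt = 0, i.e. P = 0 or P = 14600.
The coefficient (1 - P/K) = 0 when P = K, identifying K = 14600 as the carrying capacity.
(a) K = 14600; (b) equilibria P = 0 and P = 14600.


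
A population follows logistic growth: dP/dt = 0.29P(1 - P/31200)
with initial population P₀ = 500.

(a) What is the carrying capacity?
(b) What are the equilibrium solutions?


Logistic ODE dP/dt = 0.29P(1 - P/31200) has equilibria where dP/dt = 0, i.e. P = 0 or P = 31200.
The coefficient (1 - P/K) = 0 when P = K, identifying K = 31200 as the carrying capacity.
(a) K = 31200; (b) equilibria P = 0 and P = 31200.


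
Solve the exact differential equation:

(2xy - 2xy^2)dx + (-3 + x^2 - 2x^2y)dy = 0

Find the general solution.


Check exactness: ∂M/∂y = 2x - 4xy and ∂N/∂x = 2x - 4xy; equal, so the equation is exact.
Integrate M with respect to x (treating y as constant): ∫M dx = x^2y - x^2y^2 + h(y).
Differentiate w.r.t. y and set equal to N: the x-dependent terms already match, leaving h'(y) = -3. Integrate: h(y) = -3y.
So F(x,y) = -3y + x^2y - x^2y^2.
General solution: -3y + x^2y - x^2y^2 = C.


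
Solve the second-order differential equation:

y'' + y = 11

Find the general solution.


Homogeneous part: r² + 1 = 0 ⇒ r = ±1i, so y_h = C₁cos(x) + C₂sin(x).
Try constant y_p = A; plug in: 1A = 11 ⇒ A = 11.
General solution: y = C₁cos(x) + C₂sin(x) + 11.


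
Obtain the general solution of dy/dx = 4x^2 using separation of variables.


Integrate both sides with respect to x: y = ∫ 4x^2 dx = (4/3)x^3 + C.


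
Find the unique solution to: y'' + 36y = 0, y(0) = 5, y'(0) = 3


Characteristic roots of r² + 36 = 0 are ±6i, so y = C₁cos(6x) + C₂sin(6x).
Apply y(0) = 5: C₁ = 5. Differentiate and apply y'(0) = 3: 6·C₂ = 3, so C₂ = 1/2.
Particular solution: y = 5cos(6x) + (1/2)sin(6x).


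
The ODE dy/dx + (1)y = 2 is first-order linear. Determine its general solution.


P(x) = 1, Q(x) = 2; integrating factor μ = e^(x).
(μ y)' = 2e^(x) ⇒ μ y = 2e^(x) + C.
Divide by μ: y = 2 + Ce^(-x).


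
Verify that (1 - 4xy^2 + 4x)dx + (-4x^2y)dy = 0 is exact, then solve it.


Check exactness: ∂M/∂y = -8xy and ∂N/∂x = -8xy; equal, so the equation is exact.
Integrate M with respect to x (treating y as constant): ∫M dx = x - 2x^2y^2 + 2x^2 + h(y).
Differentiate w.r.t. y and set equal to N: all terms match, so h'(y) = 0 and h is a constant absorbed into C.
General solution: x - 2x^2y^2 + 2x^2 = C.


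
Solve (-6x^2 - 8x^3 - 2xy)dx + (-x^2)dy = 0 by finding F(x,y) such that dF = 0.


Check exactness: ∂M/∂y = -2x and ∂N/∂x = -2x; equal, so the equation is exact.
Integrate M with respect to x (treating y as constant): ∫M dx = -2x^3 - 2x^4 - x^2y + h(y).
Differentiate w.r.t. y and set equal to N: all terms match, so h'(y) = 0 and h is a constant absorbed into C.
General solution: -2x^3 - 2x^4 - x^2y = C.


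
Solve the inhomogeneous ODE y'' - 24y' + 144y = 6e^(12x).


Characteristic polynomial (r - 12)² = 0; repeated root r = 12.
y_h = (C₁ + C₂x)e^(12x). Forcing matches the repeated root (resonance), so try y_p = Ax² e^(12x).
Substitute and solve for A: 2A = 6, so A = 3.
General solution: y = (C₁ + C₂x + 3x²)e^(12x).


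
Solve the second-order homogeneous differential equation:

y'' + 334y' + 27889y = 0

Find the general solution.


Characteristic equation: r² + 334r + 27889 = 0, i.e. (r + 167)² = 0.
Repeated root r = -167; include an x factor for the second linearly independent solution.
General solution: y = (C₁ + C₂x)e^(-167x).


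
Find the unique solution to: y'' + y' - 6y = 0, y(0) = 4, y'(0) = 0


Characteristic roots of r² + r - 6 = 0 are -3, 2.
General solution y = c₁ e^(-3x) + c₂ e^(2x).
Apply y(0) = 4: c₁ + c₂ = 4. Apply y'(0) = 0: -3 c₁ + 2 c₂ = 0.
Solve: c₁ = 8/5, c₂ = 12/5.
Particular solution: y = (8/5)e^(-3x) + (12/5)e^(2x).


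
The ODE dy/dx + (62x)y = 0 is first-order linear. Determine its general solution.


P(x) = 62x ⇒ μ = e^(31x²).
Q(x) = 0 so μ y is constant: y = Ce^(-31x²).


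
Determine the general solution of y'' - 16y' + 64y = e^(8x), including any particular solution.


Characteristic polynomial (r - 8)² = 0; repeated root r = 8.
y_h = (C₁ + C₂x)e^(8x). Forcing matches the repeated root (resonance), so try y_p = Ax² e^(8x).
Substitute and solve for A: 2A = 1, so A = 1/2.
General solution: y = (C₁ + C₂x + (1/2)x²)e^(8x).


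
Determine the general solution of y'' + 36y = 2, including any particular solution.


Homogeneous part: r² + 36 = 0 ⇒ r = ±6i, so y_h = C₁cos(6x) + C₂sin(6x).
Try constant y_p = A; plug in: 36A = 2 ⇒ A = 1/18.
General solution: y = C₁cos(6x) + C₂sin(6x) + 1/18.


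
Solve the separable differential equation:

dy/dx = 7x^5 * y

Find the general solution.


Separate variables: dy/y = 7x^5 dx.
Integrate: ln|y| = (7/6)x^6 + C₀.
Exponentiate: y = Ce^((7/6)x^6).


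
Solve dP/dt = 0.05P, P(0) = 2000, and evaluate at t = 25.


The ODE dP/dt = 0.05P has solution P(t) = P(0)e^(0.05t).
Substitute P(0) = 2000 and t = 25: P(25) = 2000 e^(1.25) ≈ 6981.


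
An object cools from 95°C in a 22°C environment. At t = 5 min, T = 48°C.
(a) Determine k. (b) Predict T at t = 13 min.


Newton's law: T(t) = T_a + (T₀ - T_a)e^(-kt).
(a) Use T(5) = 48: (48 - 22)/(95 - 22) = e^(-k·5), so k = -ln(0.356)/5 ≈ 0.2065.
(b) Apply k to t = 13: T(13) = 22 + (73)e^(-2.684) ≈ 27.0°C.


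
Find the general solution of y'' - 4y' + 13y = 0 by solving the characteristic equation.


Characteristic equation: r² - 4r + 13 = 0.
Discriminant is negative; roots r = 2 ± 3i (complex conjugate pair).
General solution uses e^(α x)(C₁ cos(β x) + C₂ sin(β x)): y = e^(2x)(C₁cos(3x) + C₂sin(3x)).


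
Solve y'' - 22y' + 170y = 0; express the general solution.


Characteristic equation: r² - 22r + 170 = 0.
Discriminant is negative; roots r = 11 ± 7i (complex conjugate pair).
General solution uses e^(α x)(C₁ cos(β x) + C₂ sin(β x)): y = e^(11x)(C₁cos(7x) + C₂sin(7x)).


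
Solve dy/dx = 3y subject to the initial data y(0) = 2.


General solution of y' = 3y is y = Ce^(3x).
Apply y(0) = 2: C = 2.
Particular solution: y = 2e^(3x).


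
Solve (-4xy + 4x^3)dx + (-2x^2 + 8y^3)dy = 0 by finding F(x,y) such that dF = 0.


Check exactness: ∂M/∂y = -4x and ∂N/∂x = -4x; equal, so the equation is exact.
Integrate M with respect to x (treating y as constant): ∫M dx = -2x^2y + x^4 + h(y).
Differentiate w.r.t. y and set equal to N: the x-dependent terms already match, leaving h'(y) = 8y^3. Integrate: h(y) = 2y^4.
So F(x,y) = -2x^2y + x^4 + 2y^4.
General solution: -2x^2y + x^4 + 2y^4 = C.


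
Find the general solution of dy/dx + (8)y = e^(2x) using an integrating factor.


P(x) = 8 ⇒ μ = e^(8x).
(μ y)' = e^(10x) ⇒ μ y = e^(10x)/10 + C.
Divide by μ: y = (1/10)e^(2x) + Ce^(-8x).


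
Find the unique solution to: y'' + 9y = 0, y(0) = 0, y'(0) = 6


Characteristic roots of r² + 9 = 0 are ±3i, so y = C₁cos(3x) + C₂sin(3x).
Apply y(0) = 0: C₁ = 0. Differentiate and apply y'(0) = 6: 3·C₂ = 6, so C₂ = 2.
Particular solution: y = 2sin(3x).


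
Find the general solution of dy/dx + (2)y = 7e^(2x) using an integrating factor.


P(x) = 2 ⇒ μ = e^(2x).
(μ y)' = 7e^(4x) ⇒ μ y = (7/4)e^(4x) + C.
Divide by μ: y = (7/4)e^(2x) + Ce^(-2x).


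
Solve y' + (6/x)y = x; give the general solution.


P(x) = 6/x ⇒ μ = x^6.
(x^6 y)' = x^6·x^1 = x^7.
Integrate: x^6 y = x^8/(8) + C.
Solve for y: y = (1/8)x^2 + C/x^6.


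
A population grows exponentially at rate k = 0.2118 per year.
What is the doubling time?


Exponential growth: P(t) = P₀ e^(0.2118t). Set P(t)/P₀ = 2: e^(0.2118t) = 2.
Solve: t = ln(2)/0.2118 ≈ 3.27 years.


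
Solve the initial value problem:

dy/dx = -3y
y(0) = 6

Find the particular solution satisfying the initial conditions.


General solution of y' = -3y is y = Ce^(-3x).
Apply y(0) = 6: C = 6.
Particular solution: y = 6e^(-3x).


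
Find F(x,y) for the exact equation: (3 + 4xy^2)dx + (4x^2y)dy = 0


Check exactness: ∂M/∂y = 8xy and ∂N/∂x = 8xy; equal, so the equation is exact.
Integrate M with respect to x (treating y as constant): ∫M dx = 3x + 2x^2y^2 + h(y).
Differentiate w.r.t. y and set equal to N: all terms match, so h'(y) = 0 and h is a constant absorbed into C.
General solution: 3x + 2x^2y^2 = C.


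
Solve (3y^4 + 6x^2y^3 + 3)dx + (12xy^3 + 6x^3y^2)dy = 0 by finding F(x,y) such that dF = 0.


Check exactness: ∂M/∂y = 12y^3 + 18x^2y^2 and ∂N/∂x = 12y^3 + 18x^2y^2; equal, so the equation is exact.
Integrate M with respect to x (treating y as constant): ∫M dx = 3xy^4 + 2x^3y^3 + 3x + h(y).
Differentiate w.r.t. y and set equal to N: all terms match, so h'(y) = 0 and h is a constant absorbed into C.
General solution: 3xy^4 + 2x^3y^3 + 3x = C.


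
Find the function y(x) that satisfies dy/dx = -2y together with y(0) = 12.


General solution of y' = -2y is y = Ce^(-2x).
Apply y(0) = 12: C = 12.
Particular solution: y = 12e^(-2x).


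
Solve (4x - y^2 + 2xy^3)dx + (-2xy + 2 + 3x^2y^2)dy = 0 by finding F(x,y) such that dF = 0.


Check exactness: ∂M/∂y = -2y + 6xy^2 and ∂N/∂x = -2y + 6xy^2; equal, so the equation is exact.
Integrate M with respect to x (treating y as constant): ∫M dx = 2x^2 - xy^2 + x^2y^3 + h(y).
Differentiate w.r.t. y and set equal to N: the x-dependent terms already match, leaving h'(y) = 2. Integrate: h(y) = 2y.
So F(x,y) = 2x^2 - xy^2 + 2y + x^2y^3.
General solution: 2x^2 - xy^2 + 2y + x^2y^3 = C.


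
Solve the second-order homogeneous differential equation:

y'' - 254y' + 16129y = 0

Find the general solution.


Characteristic equation: r² - 254r + 16129 = 0, i.e. (r - 127)² = 0.
Repeated root r = 127; include an x factor for the second linearly independent solution.
General solution: y = (C₁ + C₂x)e^(127x).


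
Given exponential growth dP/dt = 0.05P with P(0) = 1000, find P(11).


The ODE dP/dt = 0.05P has solution P(t) = P(0)e^(0.05t).
Substitute P(0) = 1000 and t = 11: P(11) = 1000 e^(0.55) ≈ 1733.


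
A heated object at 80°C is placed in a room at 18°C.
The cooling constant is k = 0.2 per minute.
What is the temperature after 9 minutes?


Newton's law: dT/dt = -k(T - T_a) has solution T(t) = T_a + (T₀ - T_a)e^(-kt).
Plug in T_a = 18, T₀ = 80, k = 0.2, t = 9: T(9) = 18 + (62)e^(-1.80) ≈ 28.2°C.


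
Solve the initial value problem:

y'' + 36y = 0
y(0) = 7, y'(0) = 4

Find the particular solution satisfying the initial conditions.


Characteristic roots of r² + 36 = 0 are ±6i, so y = C₁cos(6x) + C₂sin(6x).
Apply y(0) = 7: C₁ = 7. Differentiate and apply y'(0) = 4: 6·C₂ = 4, so C₂ = 2/3.
Particular solution: y = 7cos(6x) + (2/3)sin(6x).


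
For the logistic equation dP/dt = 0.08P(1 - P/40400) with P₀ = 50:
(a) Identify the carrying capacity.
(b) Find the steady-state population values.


Logistic ODE dP/dt = 0.08P(1 - P/40400) has equilibria where dP/dt = 0, i.e. P = 0 or P = 40400.
The coefficient (1 - P/K) = 0 when P = K, identifying K = 40400 as the carrying capacity.
(a) K = 40400; (b) equilibria P = 0 and P = 40400.


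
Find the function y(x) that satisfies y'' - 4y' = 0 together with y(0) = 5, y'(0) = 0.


Characteristic roots of r² - 4r = 0 are 0, 4.
General solution y = c₁ + c₂ e^(4x).
Apply y(0) = 5: c₁ + c₂ = 5. Apply y'(0) = 0: 0 c₁ + 4 c₂ = 0.
Solve: c₁ = 5, c₂ = 0.
Particular solution: y = 5 + 0e^(4x).


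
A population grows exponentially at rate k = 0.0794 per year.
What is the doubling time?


Exponential growth: P(t) = P₀ e^(0.0794t). Set P(t)/P₀ = 2: e^(0.0794t) = 2.
Solve: t = ln(2)/0.0794 ≈ 8.73 years.


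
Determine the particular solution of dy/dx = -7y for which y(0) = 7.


General solution of y' = -7y is y = Ce^(-7x).
Apply y(0) = 7: C = 7.
Particular solution: y = 7e^(-7x).


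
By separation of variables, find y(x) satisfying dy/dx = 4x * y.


Separate variables: dy/y = 4x dx.
Integrate: ln|y| = 2x^2 + C₀.
Exponentiate: y = Ce^(2x^2).


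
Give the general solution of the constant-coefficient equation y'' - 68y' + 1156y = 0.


Characteristic equation: r² - 68r + 1156 = 0, i.e. (r - 34)² = 0.
Repeated root r = 34; include an x factor for the second linearly independent solution.
General solution: y = (C₁ + C₂x)e^(34x).


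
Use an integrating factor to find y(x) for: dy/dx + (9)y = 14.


P(x) = 9, Q(x) = 14; integrating factor μ = e^(9x).
(μ y)' = 14e^(9x) ⇒ μ y = (14/9)e^(9x) + C.
Divide by μ: y = 14/9 + Ce^(-9x).


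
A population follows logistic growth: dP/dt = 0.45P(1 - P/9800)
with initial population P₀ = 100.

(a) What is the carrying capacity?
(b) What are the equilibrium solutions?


Logistic ODE dP/dt = 0.45P(1 - P/9800) has equilibria where dP/dt = 0, i.e. P = 0 or P = 9800.
The coefficient (1 - P/K) = 0 when P = K, identifying K = 9800 as the carrying capacity.
(a) K = 9800; (b) equilibria P = 0 and P = 9800.


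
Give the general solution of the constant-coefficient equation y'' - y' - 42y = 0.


Characteristic equation: r² - r - 42 = 0.
Factor: (r - 7)(r + 6) = 0 ⇒ r = 7, -6 (distinct real).
General solution: y = C₁e^(7x) + C₂e^(-6x).


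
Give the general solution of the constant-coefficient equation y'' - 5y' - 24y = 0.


Characteristic equation: r² - 5r - 24 = 0.
Factor: (r + 3)(r - 8) = 0 ⇒ r = -3, 8 (distinct real).
General solution: y = C₁e^(-3x) + C₂e^(8x).


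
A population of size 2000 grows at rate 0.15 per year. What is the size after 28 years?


The ODE dP/dt = 0.15P has solution P(t) = P(0)e^(0.15t).
Substitute P(0) = 2000 and t = 28: P(28) = 2000 e^(4.20) ≈ 133373.


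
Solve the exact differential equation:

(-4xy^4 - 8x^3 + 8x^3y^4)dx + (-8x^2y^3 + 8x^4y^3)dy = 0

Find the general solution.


Check exactness: ∂M/∂y = -16xy^3 + 32x^3y^3 and ∂N/∂x = -16xy^3 + 32x^3y^3; equal, so the equation is exact.
Integrate M with respect to x (treating y as constant): ∫M dx = -2x^2y^4 - 2x^4 + 2x^4y^4 + h(y).
Differentiate w.r.t. y and set equal to N: all terms match, so h'(y) = 0 and h is a constant absorbed into C.
General solution: -2x^2y^4 - 2x^4 + 2x^4y^4 = C.


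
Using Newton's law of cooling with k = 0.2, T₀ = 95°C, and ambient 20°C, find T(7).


Newton's law: dT/dt = -k(T - T_a) has solution T(t) = T_a + (T₀ - T_a)e^(-kt).
Plug in T_a = 20, T₀ = 95, k = 0.2, t = 7: T(7) = 20 + (75)e^(-1.40) ≈ 38.5°C.


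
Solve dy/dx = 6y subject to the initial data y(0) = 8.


General solution of y' = 6y is y = Ce^(6x).
Apply y(0) = 8: C = 8.
Particular solution: y = 8e^(6x).


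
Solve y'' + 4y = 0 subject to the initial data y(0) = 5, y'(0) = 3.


Characteristic roots of r² + 4 = 0 are ±2i, so y = C₁cos(2x) + C₂sin(2x).
Apply y(0) = 5: C₁ = 5. Differentiate and apply y'(0) = 3: 2·C₂ = 3, so C₂ = 3/2.
Particular solution: y = 5cos(2x) + (3/2)sin(2x).


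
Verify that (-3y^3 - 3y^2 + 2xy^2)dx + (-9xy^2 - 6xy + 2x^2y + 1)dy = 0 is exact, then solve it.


Check exactness: ∂M/∂y = -9y^2 - 6y + 4xy and ∂N/∂x = -9y^2 - 6y + 4xy; equal, so the equation is exact.
Integrate M with respect to x (treating y as constant): ∫M dx = -3xy^3 - 3xy^2 + x^2y^2 + h(y).
Differentiate w.r.t. y and set equal to N: the x-dependent terms already match, leaving h'(y) = 1. Integrate: h(y) = y.
So F(x,y) = -3xy^3 - 3xy^2 + x^2y^2 + y.
General solution: -3xy^3 - 3xy^2 + x^2y^2 + y = C.


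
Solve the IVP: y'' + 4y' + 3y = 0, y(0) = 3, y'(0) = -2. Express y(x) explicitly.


Characteristic roots of r² + 4r + 3 = 0 are -3, -1.
General solution y = c₁ e^(-3x) + c₂ e^(-x).
Apply y(0) = 3: c₁ + c₂ = 3. Apply y'(0) = -2: -3 c₁ - 1 c₂ = -2.
Solve: c₁ = -1/2, c₂ = 7/2.
Particular solution: y = -(1/2)e^(-3x) + (7/2)e^(-x).


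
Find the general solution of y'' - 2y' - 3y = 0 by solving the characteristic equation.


Characteristic equation: r² - 2r - 3 = 0.
Factor: (r - 3)(r + 1) = 0 ⇒ r = 3, -1 (distinct real).
General solution: y = C₁e^(3x) + C₂e^(-x).


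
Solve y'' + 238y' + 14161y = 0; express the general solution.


Characteristic equation: r² + 238r + 14161 = 0, i.e. (r + 119)² = 0.
Repeated root r = -119; include an x factor for the second linearly independent solution.
General solution: y = (C₁ + C₂x)e^(-119x).


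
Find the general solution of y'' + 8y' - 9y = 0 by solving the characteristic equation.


Characteristic equation: r² + 8r - 9 = 0.
Factor: (r + 9)(r - 1) = 0 ⇒ r = -9, 1 (distinct real).
General solution: y = C₁e^(-9x) + C₂e^(x).


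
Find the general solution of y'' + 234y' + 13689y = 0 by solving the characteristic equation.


Characteristic equation: r² + 234r + 13689 = 0, i.e. (r + 117)² = 0.
Repeated root r = -117; include an x factor for the second linearly independent solution.
General solution: y = (C₁ + C₂x)e^(-117x).


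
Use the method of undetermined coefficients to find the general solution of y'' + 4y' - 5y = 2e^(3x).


Characteristic roots of r² + 4r - 5 = 0 are 1, -5.
y_h = C₁e^(x) + C₂e^(-5x).
Forcing exponent 3 is not a characteristic root; try y_p = Ae^(3x).
Substitute: A·(9 + (4)·3 + (-5)) = A·16 = 2, so A = 1/8.
General solution: y = C₁e^(x) + C₂e^(-5x) + (1/8)e^(3x).


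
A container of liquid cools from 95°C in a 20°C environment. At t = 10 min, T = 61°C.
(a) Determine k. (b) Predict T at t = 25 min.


Newton's law: T(t) = T_a + (T₀ - T_a)e^(-kt).
(a) Use T(10) = 61: (61 - 20)/(95 - 20) = e^(-k·10), so k = -ln(0.547)/10 ≈ 0.0604.
(b) Apply k to t = 25: T(25) = 20 + (75)e^(-1.510) ≈ 36.6°C.


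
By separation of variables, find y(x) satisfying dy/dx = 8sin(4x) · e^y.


Separate: e^(-y) dy = 8sin(4x) dx.
Integrate: -e^(-y) = -2cos(4x) + C₀.
Rearrange: e^(-y) = 2cos(4x) + C.


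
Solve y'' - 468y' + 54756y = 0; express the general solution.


Characteristic equation: r² - 468r + 54756 = 0, i.e. (r - 234)² = 0.
Repeated root r = 234; include an x factor for the second linearly independent solution.
General solution: y = (C₁ + C₂x)e^(234x).


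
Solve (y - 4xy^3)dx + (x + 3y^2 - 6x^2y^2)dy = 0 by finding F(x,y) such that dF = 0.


Check exactness: ∂M/∂y = 1 - 12xy^2 and ∂N/∂x = 1 - 12xy^2; equal, so the equation is exact.
Integrate M with respect to x (treating y as constant): ∫M dx = xy - 2x^2y^3 + h(y).
Differentiate w.r.t. y and set equal to N: the x-dependent terms already match, leaving h'(y) = 3y^2. Integrate: h(y) = y^3.
So F(x,y) = xy + y^3 - 2x^2y^3.
General solution: xy + y^3 - 2x^2y^3 = C.


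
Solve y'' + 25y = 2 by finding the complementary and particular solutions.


Homogeneous part: r² + 25 = 0 ⇒ r = ±5i, so y_h = C₁cos(5x) + C₂sin(5x).
Try constant y_p = A; plug in: 25A = 2 ⇒ A = 2/25.
General solution: y = C₁cos(5x) + C₂sin(5x) + 2/25.


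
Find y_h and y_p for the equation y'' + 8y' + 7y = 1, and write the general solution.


Characteristic roots of r² + 8r + 7 = 0 are -1, -7.
y_h = C₁e^(-x) + C₂e^(-7x).
Constant forcing; try y_p = A. Then 7A = 1 ⇒ A = 1/7.
General solution: y = C₁e^(-x) + C₂e^(-7x) + 1/7.


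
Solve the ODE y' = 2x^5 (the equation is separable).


Integrate both sides with respect to x: y = ∫ 2x^5 dx = (1/3)x^6 + C.


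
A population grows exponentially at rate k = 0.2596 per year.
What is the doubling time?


Exponential growth: P(t) = P₀ e^(0.2596t). Set P(t)/P₀ = 2: e^(0.2596t) = 2.
Solve: t = ln(2)/0.2596 ≈ 2.67 years.


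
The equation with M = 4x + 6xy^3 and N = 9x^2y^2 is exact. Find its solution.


Check exactness: ∂M/∂y = 18xy^2 and ∂N/∂x = 18xy^2; equal, so the equation is exact.
Integrate M with respect to x (treating y as constant): ∫M dx = 2x^2 + 3x^2y^3 + h(y).
Differentiate w.r.t. y and set equal to N: all terms match, so h'(y) = 0 and h is a constant absorbed into C.
General solution: 2x^2 + 3x^2y^3 = C.


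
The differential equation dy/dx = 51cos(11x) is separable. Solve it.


g(y) = 1, so integrate directly: y = ∫ 51cos(11x) dx = (51/11)sin(11x) + C.


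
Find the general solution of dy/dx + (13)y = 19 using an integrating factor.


P(x) = 13, Q(x) = 19; integrating factor μ = e^(13x).
(μ y)' = 19e^(13x) ⇒ μ y = (19/13)e^(13x) + C.
Divide by μ: y = 19/13 + Ce^(-13x).


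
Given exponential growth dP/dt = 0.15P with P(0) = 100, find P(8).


The ODE dP/dt = 0.15P has solution P(t) = P(0)e^(0.15t).
Substitute P(0) = 100 and t = 8: P(8) = 100 e^(1.20) ≈ 332.


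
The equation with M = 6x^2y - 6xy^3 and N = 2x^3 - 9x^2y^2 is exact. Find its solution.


Check exactness: ∂M/∂y = 6x^2 - 18xy^2 and ∂N/∂x = 6x^2 - 18xy^2; equal, so the equation is exact.
Integrate M with respect to x (treating y as constant): ∫M dx = 2x^3y - 3x^2y^3 + h(y).
Differentiate w.r.t. y and set equal to N: all terms match, so h'(y) = 0 and h is a constant absorbed into C.
General solution: 2x^3y - 3x^2y^3 = C.


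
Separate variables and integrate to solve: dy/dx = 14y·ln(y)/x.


Separate: dy/[y ln(y)] = 14 dx/x.
Substitute u = ln(y): du/u = 14 dx/x.
Integrate: ln|ln(y)| = 14ln|x| + C₀, hence ln(y) = C·x^14.


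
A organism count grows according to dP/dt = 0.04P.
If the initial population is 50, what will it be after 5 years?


The ODE dP/dt = 0.04P has solution P(t) = P(0)e^(0.04t).
Substitute P(0) = 50 and t = 5: P(5) = 50 e^(0.20) ≈ 61.


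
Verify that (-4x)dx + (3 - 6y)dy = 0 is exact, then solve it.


Check exactness: ∂M/∂y = 0 and ∂N/∂x = 0; equal, so the equation is exact.
Integrate M with respect to x (treating y as constant): ∫M dx = -2x^2 + h(y).
Differentiate w.r.t. y and set equal to N: the x-dependent terms already match, leaving h'(y) = 3 - 6y. Integrate: h(y) = 3y - 3y^2.
So F(x,y) = 3y - 3y^2 - 2x^2.
General solution: 3y - 3y^2 - 2x^2 = C.


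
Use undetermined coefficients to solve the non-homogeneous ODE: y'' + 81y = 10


Homogeneous part: r² + 81 = 0 ⇒ r = ±9i, so y_h = C₁cos(9x) + C₂sin(9x).
Try constant y_p = A; plug in: 81A = 10 ⇒ A = 10/81.
General solution: y = C₁cos(9x) + C₂sin(9x) + 10/81.


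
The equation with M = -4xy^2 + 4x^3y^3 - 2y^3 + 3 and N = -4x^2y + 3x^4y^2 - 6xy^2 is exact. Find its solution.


Check exactness: ∂M/∂y = -8xy + 12x^3y^2 - 6y^2 and ∂N/∂x = -8xy + 12x^3y^2 - 6y^2; equal, so the equation is exact.
Integrate M with respect to x (treating y as constant): ∫M dx = -2x^2y^2 + x^4y^3 - 2xy^3 + 3x + h(y).
Differentiate w.r.t. y and set equal to N: all terms match, so h'(y) = 0 and h is a constant absorbed into C.
General solution: -2x^2y^2 + x^4y^3 - 2xy^3 + 3x = C.


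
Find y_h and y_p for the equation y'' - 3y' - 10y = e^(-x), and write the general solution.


Characteristic roots of r² - 3r - 10 = 0 are 5, -2.
y_h = C₁e^(5x) + C₂e^(-2x).
Forcing exponent -1 is not a characteristic root; try y_p = Ae^(-x).
Substitute: A·(1 + (-3)·-1 + (-10)) = A·-6 = 1, so A = -1/6.
General solution: y = C₁e^(5x) + C₂e^(-2x) - (1/6)e^(-x).


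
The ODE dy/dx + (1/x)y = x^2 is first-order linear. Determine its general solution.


P(x) = 1/x ⇒ μ = x^1.
(x^1 y)' = x^3 ⇒ x^1 y = x^4/(4) + C.
Solve for y: y = (1/4)x^3 + C/x^1.


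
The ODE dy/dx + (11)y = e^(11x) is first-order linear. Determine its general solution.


P(x) = 11 ⇒ μ = e^(11x).
(μ y)' = e^(22x) ⇒ μ y = (1/22)e^(22x) + C.
Divide by μ: y = (1/22)e^(11x) + Ce^(-11x).


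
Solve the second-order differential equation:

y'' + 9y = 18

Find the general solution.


Homogeneous part: r² + 9 = 0 ⇒ r = ±3i, so y_h = C₁cos(3x) + C₂sin(3x).
Try constant y_p = A; plug in: 9A = 18 ⇒ A = 2.
General solution: y = C₁cos(3x) + C₂sin(3x) + 2.


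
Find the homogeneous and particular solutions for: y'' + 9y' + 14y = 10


Characteristic roots of r² + 9r + 14 = 0 are -2, -7.
y_h = C₁e^(-2x) + C₂e^(-7x).
Constant forcing; try y_p = A. Then 14A = 10 ⇒ A = 5/7.
General solution: y = C₁e^(-2x) + C₂e^(-7x) + 5/7.


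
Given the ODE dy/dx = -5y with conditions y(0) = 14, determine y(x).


General solution of y' = -5y is y = Ce^(-5x).
Apply y(0) = 14: C = 14.
Particular solution: y = 14e^(-5x).


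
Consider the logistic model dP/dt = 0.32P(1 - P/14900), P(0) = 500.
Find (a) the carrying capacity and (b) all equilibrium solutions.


Logistic ODE dP/dt = 0.32P(1 - P/14900) has equilibria where dP/dt = 0, i.e. P = 0 or P = 14900.
The coefficient (1 - P/K) = 0 when P = K, identifying K = 14900 as the carrying capacity.
(a) K = 14900; (b) equilibria P = 0 and P = 14900.


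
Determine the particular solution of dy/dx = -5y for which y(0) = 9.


General solution of y' = -5y is y = Ce^(-5x).
Apply y(0) = 9: C = 9.
Particular solution: y = 9e^(-5x).


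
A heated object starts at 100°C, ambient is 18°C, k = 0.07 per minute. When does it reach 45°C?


From T(t) = T_a + (T₀ - T_a)e^(-kt), set T(t) = 45:
(45 - 18) / (100 - 18) = e^(-0.07t), so t = -ln(0.329)/0.07 ≈ 15.9 minutes.


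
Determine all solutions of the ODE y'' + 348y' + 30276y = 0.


Characteristic equation: r² + 348r + 30276 = 0, i.e. (r + 174)² = 0.
Repeated root r = -174; include an x factor for the second linearly independent solution.
General solution: y = (C₁ + C₂x)e^(-174x).


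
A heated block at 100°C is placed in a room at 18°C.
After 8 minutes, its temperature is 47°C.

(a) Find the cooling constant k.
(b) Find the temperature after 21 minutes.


Newton's law: T(t) = T_a + (T₀ - T_a)e^(-kt).
(a) Use T(8) = 47: (47 - 18)/(100 - 18) = e^(-k·8), so k = -ln(0.354)/8 ≈ 0.1299.
(b) Apply k to t = 21: T(21) = 18 + (82)e^(-2.728) ≈ 23.4°C.


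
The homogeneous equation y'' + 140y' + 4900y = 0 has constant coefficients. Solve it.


Characteristic equation: r² + 140r + 4900 = 0, i.e. (r + 70)² = 0.
Repeated root r = -70; include an x factor for the second linearly independent solution.
General solution: y = (C₁ + C₂x)e^(-70x).


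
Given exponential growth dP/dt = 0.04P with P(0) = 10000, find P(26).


The ODE dP/dt = 0.04P has solution P(t) = P(0)e^(0.04t).
Substitute P(0) = 10000 and t = 26: P(26) = 10000 e^(1.04) ≈ 28292.


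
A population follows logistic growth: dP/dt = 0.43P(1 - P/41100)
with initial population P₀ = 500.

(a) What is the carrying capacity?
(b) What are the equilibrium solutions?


Logistic ODE dP/dt = 0.43P(1 - P/41100) has equilibria where dP/dt = 0, i.e. P = 0 or P = 41100.
The coefficient (1 - P/K) = 0 when P = K, identifying K = 41100 as the carrying capacity.
(a) K = 41100; (b) equilibria P = 0 and P = 41100.


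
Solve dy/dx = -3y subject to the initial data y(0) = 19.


General solution of y' = -3y is y = Ce^(-3x).
Apply y(0) = 19: C = 19.
Particular solution: y = 19e^(-3x).


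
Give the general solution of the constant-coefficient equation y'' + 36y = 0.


Characteristic equation: r² + 36 = 0.
Discriminant is negative; roots r = 0 ± 6i (complex conjugate pair).
General solution uses e^(α x)(C₁ cos(β x) + C₂ sin(β x)): y = C₁cos(6x) + C₂sin(6x).


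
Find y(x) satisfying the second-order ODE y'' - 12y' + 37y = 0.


Characteristic equation: r² - 12r + 37 = 0.
Discriminant is negative; roots r = 6 ± 1i (complex conjugate pair).
General solution uses e^(α x)(C₁ cos(β x) + C₂ sin(β x)): y = e^(6x)(C₁cos(x) + C₂sin(x)).


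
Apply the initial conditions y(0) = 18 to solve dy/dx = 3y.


General solution of y' = 3y is y = Ce^(3x).
Apply y(0) = 18: C = 18.
Particular solution: y = 18e^(3x).


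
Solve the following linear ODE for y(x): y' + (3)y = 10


P(x) = 3, Q(x) = 10; integrating factor μ = e^(3x).
(μ y)' = 10e^(3x) ⇒ μ y = (10/3)e^(3x) + C.
Divide by μ: y = 10/3 + Ce^(-3x).


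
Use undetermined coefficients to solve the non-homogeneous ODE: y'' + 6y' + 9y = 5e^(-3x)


Characteristic polynomial (r + 3)² = 0; repeated root r = -3.
y_h = (C₁ + C₂x)e^(-3x). Forcing matches the repeated root (resonance), so try y_p = Ax² e^(-3x).
Substitute and solve for A: 2A = 5, so A = 5/2.
General solution: y = (C₁ + C₂x + (5/2)x²)e^(-3x).


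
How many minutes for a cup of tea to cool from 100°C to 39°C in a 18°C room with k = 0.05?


From T(t) = T_a + (T₀ - T_a)e^(-kt), set T(t) = 39:
(39 - 18) / (100 - 18) = e^(-0.05t), so t = -ln(0.256)/0.05 ≈ 27.2 minutes.


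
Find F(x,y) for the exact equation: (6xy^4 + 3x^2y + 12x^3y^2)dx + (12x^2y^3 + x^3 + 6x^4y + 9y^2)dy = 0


Check exactness: ∂M/∂y = 24xy^3 + 3x^2 + 24x^3y and ∂N/∂x = 24xy^3 + 3x^2 + 24x^3y; equal, so the equation is exact.
Integrate M with respect to x (treating y as constant): ∫M dx = 3x^2y^4 + x^3y + 3x^4y^2 + h(y).
Differentiate w.r.t. y and set equal to N: the x-dependent terms already match, leaving h'(y) = 9y^2. Integrate: h(y) = 3y^3.
So F(x,y) = 3x^2y^4 + x^3y + 3x^4y^2 + 3y^3.
General solution: 3x^2y^4 + x^3y + 3x^4y^2 + 3y^3 = C.


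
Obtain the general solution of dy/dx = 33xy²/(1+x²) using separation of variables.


Separate: dy/y² = 33x/(1+x²) dx.
Integrate LHS: ∫ dy/y² = -1/y.
Integrate RHS via u = 1+x²: (33/2)ln(1+x²) + C.
Result: -1/y = (33/2)ln(1+x²) + C.


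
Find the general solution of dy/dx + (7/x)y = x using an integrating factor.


P(x) = 7/x ⇒ μ = x^7.
(x^7 y)' = x^8 ⇒ x^7 y = x^9/(9) + C.
Solve for y: y = (1/9)x^2 + C/x^7.


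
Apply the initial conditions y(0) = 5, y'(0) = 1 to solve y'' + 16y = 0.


Characteristic roots of r² + 16 = 0 are ±4i, so y = C₁cos(4x) + C₂sin(4x).
Apply y(0) = 5: C₁ = 5. Differentiate and apply y'(0) = 1: 4·C₂ = 1, so C₂ = 1/4.
Particular solution: y = 5cos(4x) + (1/4)sin(4x).


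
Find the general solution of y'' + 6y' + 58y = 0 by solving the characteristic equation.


Characteristic equation: r² + 6r + 58 = 0.
Discriminant is negative; roots r = -3 ± 7i (complex conjugate pair).
General solution uses e^(α x)(C₁ cos(β x) + C₂ sin(β x)): y = e^(-3x)(C₁cos(7x) + C₂sin(7x)).


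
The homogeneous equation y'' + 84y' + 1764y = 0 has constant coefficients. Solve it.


Characteristic equation: r² + 84r + 1764 = 0, i.e. (r + 42)² = 0.
Repeated root r = -42; include an x factor for the second linearly independent solution.
General solution: y = (C₁ + C₂x)e^(-42x).


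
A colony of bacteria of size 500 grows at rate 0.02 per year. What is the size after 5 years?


The ODE dP/dt = 0.02P has solution P(t) = P(0)e^(0.02t).
Substitute P(0) = 500 and t = 5: P(5) = 500 e^(0.10) ≈ 553.


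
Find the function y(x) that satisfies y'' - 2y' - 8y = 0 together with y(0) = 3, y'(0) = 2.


Characteristic roots of r² - 2r - 8 = 0 are -2, 4.
General solution y = c₁ e^(-2x) + c₂ e^(4x).
Apply y(0) = 3: c₁ + c₂ = 3. Apply y'(0) = 2: -2 c₁ + 4 c₂ = 2.
Solve: c₁ = 5/3, c₂ = 4/3.
Particular solution: y = (5/3)e^(-2x) + (4/3)e^(4x).


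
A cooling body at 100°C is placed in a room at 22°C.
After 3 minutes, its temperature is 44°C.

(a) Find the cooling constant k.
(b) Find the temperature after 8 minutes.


Newton's law: T(t) = T_a + (T₀ - T_a)e^(-kt).
(a) Use T(3) = 44: (44 - 22)/(100 - 22) = e^(-k·3), so k = -ln(0.282)/3 ≈ 0.4219.
(b) Apply k to t = 8: T(8) = 22 + (78)e^(-3.375) ≈ 24.7°C.


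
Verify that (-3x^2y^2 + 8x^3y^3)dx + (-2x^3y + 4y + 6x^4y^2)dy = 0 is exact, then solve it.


Check exactness: ∂M/∂y = -6x^2y + 24x^3y^2 and ∂N/∂x = -6x^2y + 24x^3y^2; equal, so the equation is exact.
Integrate M with respect to x (treating y as constant): ∫M dx = -x^3y^2 + 2x^4y^3 + h(y).
Differentiate w.r.t. y and set equal to N: the x-dependent terms already match, leaving h'(y) = 4y. Integrate: h(y) = 2y^2.
So F(x,y) = -x^3y^2 + 2y^2 + 2x^4y^3.
General solution: -x^3y^2 + 2y^2 + 2x^4y^3 = C.


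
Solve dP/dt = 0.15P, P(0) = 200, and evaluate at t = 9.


The ODE dP/dt = 0.15P has solution P(t) = P(0)e^(0.15t).
Substitute P(0) = 200 and t = 9: P(9) = 200 e^(1.35) ≈ 771.


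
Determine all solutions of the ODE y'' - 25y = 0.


Characteristic equation: r² - 25 = 0.
Factor: (r - 5)(r + 5) = 0 ⇒ r = 5, -5 (distinct real).
General solution: y = C₁e^(5x) + C₂e^(-5x).


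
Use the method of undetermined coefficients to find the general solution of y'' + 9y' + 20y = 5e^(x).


Characteristic roots of r² + 9r + 20 = 0 are -4, -5.
y_h = C₁e^(-4x) + C₂e^(-5x).
Forcing exponent 1 is not a characteristic root; try y_p = Ae^(x).
Substitute: A·(1 + (9)·1 + (20)) = A·30 = 5, so A = 1/6.
General solution: y = C₁e^(-4x) + C₂e^(-5x) + (1/6)e^(x).


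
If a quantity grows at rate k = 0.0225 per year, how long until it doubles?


Exponential growth: P(t) = P₀ e^(0.0225t). Set P(t)/P₀ = 2: e^(0.0225t) = 2.
Solve: t = ln(2)/0.0225 ≈ 30.81 years.


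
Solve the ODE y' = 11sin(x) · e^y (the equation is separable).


Separate: e^(-y) dy = 11sin(x) dx.
Integrate: -e^(-y) = -11cos(x) + C₀.
Rearrange: e^(-y) = 11cos(x) + C.


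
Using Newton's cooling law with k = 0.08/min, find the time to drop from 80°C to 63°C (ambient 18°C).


From T(t) = T_a + (T₀ - T_a)e^(-kt), set T(t) = 63:
(63 - 18) / (80 - 18) = e^(-0.08t), so t = -ln(0.726)/0.08 ≈ 4.0 minutes.


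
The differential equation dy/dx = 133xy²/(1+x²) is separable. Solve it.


Separate: dy/y² = 133x/(1+x²) dx.
Integrate LHS: ∫ dy/y² = -1/y.
Integrate RHS via u = 1+x²: (133/2)ln(1+x²) + C.
Result: -1/y = (133/2)ln(1+x²) + C.


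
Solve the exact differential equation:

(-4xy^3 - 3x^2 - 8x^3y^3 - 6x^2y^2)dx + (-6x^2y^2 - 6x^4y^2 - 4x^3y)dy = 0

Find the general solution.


Check exactness: ∂M/∂y = -12xy^2 - 24x^3y^2 - 12x^2y and ∂N/∂x = -12xy^2 - 24x^3y^2 - 12x^2y; equal, so the equation is exact.
Integrate M with respect to x (treating y as constant): ∫M dx = -2x^2y^3 - x^3 - 2x^4y^3 - 2x^3y^2 + h(y).
Differentiate w.r.t. y and set equal to N: all terms match, so h'(y) = 0 and h is a constant absorbed into C.
General solution: -2x^2y^3 - x^3 - 2x^4y^3 - 2x^3y^2 = C.


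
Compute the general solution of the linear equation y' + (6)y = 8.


P(x) = 6, Q(x) = 8; integrating factor μ = e^(6x).
(μ y)' = 8e^(6x) ⇒ μ y = (4/3)e^(6x) + C.
Divide by μ: y = 4/3 + Ce^(-6x).


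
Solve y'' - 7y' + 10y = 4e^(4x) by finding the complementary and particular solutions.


Characteristic roots of r² - 7r + 10 = 0 are 2, 5.
y_h = C₁e^(2x) + C₂e^(5x).
Forcing exponent 4 is not a characteristic root; try y_p = Ae^(4x).
Substitute: A·(16 + (-7)·4 + (10)) = A·-2 = 4, so A = -2.
General solution: y = C₁e^(2x) + C₂e^(5x) - 2e^(4x).


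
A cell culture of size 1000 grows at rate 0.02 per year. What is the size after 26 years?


The ODE dP/dt = 0.02P has solution P(t) = P(0)e^(0.02t).
Substitute P(0) = 1000 and t = 26: P(26) = 1000 e^(0.52) ≈ 1682.


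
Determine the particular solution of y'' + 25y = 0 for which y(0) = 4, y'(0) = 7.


Characteristic roots of r² + 25 = 0 are ±5i, so y = C₁cos(5x) + C₂sin(5x).
Apply y(0) = 4: C₁ = 4. Differentiate and apply y'(0) = 7: 5·C₂ = 7, so C₂ = 7/5.
Particular solution: y = 4cos(5x) + (7/5)sin(5x).


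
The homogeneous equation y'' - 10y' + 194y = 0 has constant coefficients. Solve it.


Characteristic equation: r² - 10r + 194 = 0.
Discriminant is negative; roots r = 5 ± 13i (complex conjugate pair).
General solution uses e^(α x)(C₁ cos(β x) + C₂ sin(β x)): y = e^(5x)(C₁cos(13x) + C₂sin(13x)).


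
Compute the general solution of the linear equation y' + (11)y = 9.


P(x) = 11, Q(x) = 9; integrating factor μ = e^(11x).
(μ y)' = 9e^(11x) ⇒ μ y = (9/11)e^(11x) + C.
Divide by μ: y = 9/11 + Ce^(-11x).


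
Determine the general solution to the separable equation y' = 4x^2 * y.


Separate variables: dy/y = 4x^2 dx.
Integrate: ln|y| = (4/3)x^3 + C₀.
Exponentiate: y = Ce^((4/3)x^3).


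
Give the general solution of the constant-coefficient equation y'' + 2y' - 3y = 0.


Characteristic equation: r² + 2r - 3 = 0.
Factor: (r + 3)(r - 1) = 0 ⇒ r = -3, 1 (distinct real).
General solution: y = C₁e^(-3x) + C₂e^(x).


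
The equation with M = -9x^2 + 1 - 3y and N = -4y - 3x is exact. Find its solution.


Check exactness: ∂M/∂y = -3 and ∂N/∂x = -3; equal, so the equation is exact.
Integrate M with respect to x (treating y as constant): ∫M dx = -3x^3 + x - 3xy + h(y).
Differentiate w.r.t. y and set equal to N: the x-dependent terms already match, leaving h'(y) = -4y. Integrate: h(y) = -2y^2.
So F(x,y) = -3x^3 - 2y^2 + x - 3xy.
General solution: -3x^3 - 2y^2 + x - 3xy = C.


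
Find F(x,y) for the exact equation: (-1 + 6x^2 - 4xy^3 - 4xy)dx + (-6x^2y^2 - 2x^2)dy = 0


Check exactness: ∂M/∂y = -12xy^2 - 4x and ∂N/∂x = -12xy^2 - 4x; equal, so the equation is exact.
Integrate M with respect to x (treating y as constant): ∫M dx = -x + 2x^3 - 2x^2y^3 - 2x^2y + h(y).
Differentiate w.r.t. y and set equal to N: all terms match, so h'(y) = 0 and h is a constant absorbed into C.
General solution: -x + 2x^3 - 2x^2y^3 - 2x^2y = C.


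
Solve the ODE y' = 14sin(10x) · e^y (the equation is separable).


Separate: e^(-y) dy = 14sin(10x) dx.
Integrate: -e^(-y) = -(7/5)cos(10x) + C₀.
Rearrange: e^(-y) = (7/5)cos(10x) + C.


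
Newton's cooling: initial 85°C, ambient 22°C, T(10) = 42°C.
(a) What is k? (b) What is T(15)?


Newton's law: T(t) = T_a + (T₀ - T_a)e^(-kt).
(a) Use T(10) = 42: (42 - 22)/(85 - 22) = e^(-k·10), so k = -ln(0.317)/10 ≈ 0.1147.
(b) Apply k to t = 15: T(15) = 22 + (63)e^(-1.721) ≈ 33.3°C.


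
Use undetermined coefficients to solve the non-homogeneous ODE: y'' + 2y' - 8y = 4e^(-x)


Characteristic roots of r² + 2r - 8 = 0 are -4, 2.
y_h = C₁e^(-4x) + C₂e^(2x).
Forcing exponent -1 is not a characteristic root; try y_p = Ae^(-x).
Substitute: A·(1 + (2)·-1 + (-8)) = A·-9 = 4, so A = -4/9.
General solution: y = C₁e^(-4x) + C₂e^(2x) - (4/9)e^(-x).


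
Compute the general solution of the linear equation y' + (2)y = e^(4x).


P(x) = 2 ⇒ μ = e^(2x).
(μ y)' = e^(6x) ⇒ μ y = e^(6x)/6 + C.
Divide by μ: y = (1/6)e^(4x) + Ce^(-2x).


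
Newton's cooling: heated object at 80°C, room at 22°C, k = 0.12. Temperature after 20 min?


Newton's law: dT/dt = -k(T - T_a) has solution T(t) = T_a + (T₀ - T_a)e^(-kt).
Plug in T_a = 22, T₀ = 80, k = 0.12, t = 20: T(20) = 22 + (58)e^(-2.40) ≈ 27.3°C.


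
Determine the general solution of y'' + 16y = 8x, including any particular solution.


Homogeneous: r² + 16 = 0 ⇒ r = ±4i, y_h = C₁cos(4x) + C₂sin(4x).
Polynomial forcing; try y_p = Ax + B. Then y_p'' + 16 y_p = 16(Ax + B) = 8x, so B = 0 and A = 1/2.
General solution: y = C₁cos(4x) + C₂sin(4x) + (1/2)x.
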